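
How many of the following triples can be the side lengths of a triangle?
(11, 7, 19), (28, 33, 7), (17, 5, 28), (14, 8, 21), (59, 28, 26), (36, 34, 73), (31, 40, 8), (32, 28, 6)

3

(7,11,19): 7+11 ≤ 19 → not valid
(7,28,33): 7+28 > 33 → valid
(5,17,28): 5+17 ≤ 28 → not valid
(8,14,21): 8+14 > 21 → valid
(26,28,59): 26+28 ≤ 59 → not valid
(34,36,73): 34+36 ≤ 73 → not valid
(8,31,40): 8+31 ≤ 40 → not valid
(6,28,32): 6+28 > 32 → valid
3 of the 8 triples form a triangle.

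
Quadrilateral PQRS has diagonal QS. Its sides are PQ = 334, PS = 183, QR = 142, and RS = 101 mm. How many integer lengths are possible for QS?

91

From triangle PQS: 151 < QS < 517.
From triangle RQS: 41 < QS < 243.
Intersection: 151 < QS < 243, so integers 152 through 242: 91 values.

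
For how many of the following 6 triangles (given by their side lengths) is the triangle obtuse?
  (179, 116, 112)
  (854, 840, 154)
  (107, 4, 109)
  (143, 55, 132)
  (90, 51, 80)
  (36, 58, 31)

3

(179,116,112): 112²+116² = 26000 < 32041 = 179² → obtuse
(854,840,154): 154²+840² = 729316 = 854² → right
(107,4,109): 4²+107² = 11465 < 11881 = 109² → obtuse
(143,55,132): 55²+132² = 20449 = 143² → right
(90,51,80): 51²+80² = 9001 > 8100 = 90² → acute
(36,58,31): 31²+36² = 2257 < 3364 = 58² → obtuse
3 of the 6 are obtuse.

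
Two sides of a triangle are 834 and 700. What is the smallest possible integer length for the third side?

135

The third side must be strictly greater than |834 − 700| = 134.
The smallest integer above 134 is 135.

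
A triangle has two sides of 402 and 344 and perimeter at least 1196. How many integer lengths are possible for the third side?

Triangle inequality: 58 < x < 746. Perimeter ≥ 1196 gives x ≥ 1196 − 402 − 344 = 450.
So 450 ≤ x < 746; integers 450 through 745: 296 values.

296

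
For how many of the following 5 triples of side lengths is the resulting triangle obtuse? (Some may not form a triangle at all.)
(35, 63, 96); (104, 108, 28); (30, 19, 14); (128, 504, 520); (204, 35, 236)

(35,63,96): 35²+63² = 5194 < 9216 = 96² → obtuse
(104,108,28): 28²+104² = 11600 < 11664 = 108² → obtuse
(30,19,14): 14²+19² = 557 < 900 = 30² → obtuse
(128,504,520): 128²+504² = 270400 = 520² → right
(204,35,236): 35²+204² = 42841 < 55696 = 236² → obtuse
4 of the 5 are obtuse.

4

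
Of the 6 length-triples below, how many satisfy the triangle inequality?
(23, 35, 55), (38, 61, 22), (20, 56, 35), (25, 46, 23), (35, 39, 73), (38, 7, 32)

4

(23,35,55): 23+35 > 55 → valid
(22,38,61): 22+38 ≤ 61 → not valid
(20,35,56): 20+35 ≤ 56 → not valid
(23,25,46): 23+25 > 46 → valid
(35,39,73): 35+39 > 73 → valid
(7,32,38): 7+32 > 38 → valid
4 of the 6 triples form a triangle.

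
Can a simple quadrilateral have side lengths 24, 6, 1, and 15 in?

For a quadrilateral, each side must be shorter than the sum of the others.
Here the longest side is 24, but the remaining 3 sides sum to only 22.

No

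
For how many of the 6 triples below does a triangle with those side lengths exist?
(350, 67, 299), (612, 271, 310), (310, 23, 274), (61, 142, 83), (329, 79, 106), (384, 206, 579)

(67,299,350): 67+299 > 350 → valid
(271,310,612): 271+310 ≤ 612 → not valid
(23,274,310): 23+274 ≤ 310 → not valid
(61,83,142): 61+83 > 142 → valid
(79,106,329): 79+106 ≤ 329 → not valid
(206,384,579): 206+384 > 579 → valid
3 of the 6 triples form a triangle.

3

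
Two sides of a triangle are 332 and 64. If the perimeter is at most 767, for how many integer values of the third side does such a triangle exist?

103

Triangle inequality: 268 < x < 396. Perimeter ≤ 767 gives x ≤ 767 − 332 − 64 = 371.
So 268 < x ≤ 371; integers 269 through 371: 103 values.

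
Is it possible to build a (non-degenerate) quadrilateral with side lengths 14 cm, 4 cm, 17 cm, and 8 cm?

A quadrilateral exists iff every side is shorter than the sum of the others — equivalently, the longest side is less than the sum of the rest.
Longest side 17 < 26 (sum of the remaining 3), so yes.

Yes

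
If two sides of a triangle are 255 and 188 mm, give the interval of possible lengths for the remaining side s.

67 < s < 443 (mm)

By the triangle inequality, s must be less than 255 + 188 = 443 and greater than |255 − 188| = 67.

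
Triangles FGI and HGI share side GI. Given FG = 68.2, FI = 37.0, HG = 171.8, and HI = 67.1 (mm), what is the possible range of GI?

104.7 < GI < 105.2

From triangle FGI: |68.2 − 37.0| < GI < 68.2 + 37.0, i.e. 31.2 < GI < 105.2.
From triangle HGI: 104.7 < GI < 238.9.
Both must hold, so GI lies in the intersection.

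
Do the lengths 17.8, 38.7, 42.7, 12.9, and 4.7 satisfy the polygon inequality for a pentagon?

A pentagon exists iff every side is shorter than the sum of the others — equivalently, the longest side is less than the sum of the rest.
Longest side 42.7 < 74.1 (sum of the remaining 4), so yes.

Yes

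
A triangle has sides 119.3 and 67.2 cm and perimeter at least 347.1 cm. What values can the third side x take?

Triangle inequality alone gives 52.1 < x < 186.5.
The perimeter condition gives x ≥ 347.1 − 119.3 − 67.2 = 160.6.
Intersecting the two: 160.6 ≤ x < 186.5.

160.6 ≤ x < 186.5 cm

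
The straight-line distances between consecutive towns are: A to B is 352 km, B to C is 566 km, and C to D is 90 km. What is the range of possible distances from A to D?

The maximum is all hops collinear in one direction: 352 + 566 + 90 = 1008.
The longest hop is 566; the others sum to 442. Folding the others back against it leaves at least 566 − 442 = 124.

124 ≤ AD ≤ 1008 km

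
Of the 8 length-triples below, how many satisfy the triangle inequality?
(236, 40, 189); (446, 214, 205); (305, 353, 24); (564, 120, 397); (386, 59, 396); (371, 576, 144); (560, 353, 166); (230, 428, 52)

(40,189,236): 40+189 ≤ 236 → not valid
(205,214,446): 205+214 ≤ 446 → not valid
(24,305,353): 24+305 ≤ 353 → not valid
(120,397,564): 120+397 ≤ 564 → not valid
(59,386,396): 59+386 > 396 → valid
(144,371,576): 144+371 ≤ 576 → not valid
(166,353,560): 166+353 ≤ 560 → not valid
(52,230,428): 52+230 ≤ 428 → not valid
1 of the 8 triples forms a triangle.

1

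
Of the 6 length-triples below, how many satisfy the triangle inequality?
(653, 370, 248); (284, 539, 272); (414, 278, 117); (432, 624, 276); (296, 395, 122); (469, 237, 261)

4

(248,370,653): 248+370 ≤ 653 → not valid
(272,284,539): 272+284 > 539 → valid
(117,278,414): 117+278 ≤ 414 → not valid
(276,432,624): 276+432 > 624 → valid
(122,296,395): 122+296 > 395 → valid
(237,261,469): 237+261 > 469 → valid
4 of the 6 triples form a triangle.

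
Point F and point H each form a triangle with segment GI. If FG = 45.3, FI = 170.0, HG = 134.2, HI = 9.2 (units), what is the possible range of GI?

125.0 < GI < 143.4

From triangle FGI: |45.3 − 170.0| < GI < 45.3 + 170.0, i.e. 124.7 < GI < 215.3.
From triangle HGI: 125.0 < GI < 143.4.
Both must hold, so GI lies in the intersection.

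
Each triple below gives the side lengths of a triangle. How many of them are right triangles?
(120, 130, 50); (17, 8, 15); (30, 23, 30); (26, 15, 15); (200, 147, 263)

(120,130,50): 50²+120² = 16900 = 130² → right
(17,8,15): 8²+15² = 289 = 17² → right
(30,23,30): 23²+30² = 1429 > 900 = 30² → acute
(26,15,15): 15²+15² = 450 < 676 = 26² → obtuse
(200,147,263): 147²+200² = 61609 < 69169 = 263² → obtuse
2 of the 5 are right.

2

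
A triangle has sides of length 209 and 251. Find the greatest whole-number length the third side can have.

459

The third side must be strictly less than 209 + 251 = 460.
The largest integer below 460 is 459.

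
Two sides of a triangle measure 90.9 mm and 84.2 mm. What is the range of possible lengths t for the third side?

By the triangle inequality, t must be less than 90.9 + 84.2 = 175.1 and greater than |90.9 − 84.2| = 6.7.

6.7 < t < 175.1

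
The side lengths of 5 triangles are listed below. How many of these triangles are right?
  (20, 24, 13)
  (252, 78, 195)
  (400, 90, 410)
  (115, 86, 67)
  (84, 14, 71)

1

(20,24,13): 13²+20² = 569 < 576 = 24² → obtuse
(252,78,195): 78²+195² = 44109 < 63504 = 252² → obtuse
(400,90,410): 90²+400² = 168100 = 410² → right
(115,86,67): 67²+86² = 11885 < 13225 = 115² → obtuse
(84,14,71): 14²+71² = 5237 < 7056 = 84² → obtuse
1 of the 5 is right.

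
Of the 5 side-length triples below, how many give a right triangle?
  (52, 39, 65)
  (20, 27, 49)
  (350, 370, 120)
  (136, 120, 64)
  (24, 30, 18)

4

(52,39,65): 39²+52² = 4225 = 65² → right
(20,27,49): 20+27 ≤ 49, not a triangle
(350,370,120): 120²+350² = 136900 = 370² → right
(136,120,64): 64²+120² = 18496 = 136² → right
(24,30,18): 18²+24² = 900 = 30² → right
4 of the 5 are right.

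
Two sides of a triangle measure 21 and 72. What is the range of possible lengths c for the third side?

By the triangle inequality, c must be less than 21 + 72 = 93 and greater than |21 − 72| = 51.

51 < c < 93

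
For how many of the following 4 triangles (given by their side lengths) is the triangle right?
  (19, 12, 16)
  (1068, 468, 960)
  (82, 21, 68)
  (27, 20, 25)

(19,12,16): 12²+16² = 400 > 361 = 19² → acute
(1068,468,960): 468²+960² = 1140624 = 1068² → right
(82,21,68): 21²+68² = 5065 < 6724 = 82² → obtuse
(27,20,25): 20²+25² = 1025 > 729 = 27² → acute
1 of the 4 is right.

1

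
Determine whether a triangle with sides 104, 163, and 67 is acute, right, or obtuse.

obtuse

Compare the square of the longest side to the sum of squares of the other two: 67² + 104² = 15305 < 26569 = 163².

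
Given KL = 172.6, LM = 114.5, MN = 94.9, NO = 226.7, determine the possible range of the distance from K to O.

0 ≤ KO ≤ 608.7

The maximum is all hops collinear in one direction: 172.6 + 114.5 + 94.9 + 226.7 = 608.7.
The longest hop is 226.7; the others sum to 382.0. Since 226.7 ≤ 382.0, the path can fold back on itself completely, so the minimum distance is 0.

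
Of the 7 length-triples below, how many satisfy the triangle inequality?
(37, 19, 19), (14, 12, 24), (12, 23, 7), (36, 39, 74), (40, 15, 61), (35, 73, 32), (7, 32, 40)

3

(19,19,37): 19+19 > 37 → valid
(12,14,24): 12+14 > 24 → valid
(7,12,23): 7+12 ≤ 23 → not valid
(36,39,74): 36+39 > 74 → valid
(15,40,61): 15+40 ≤ 61 → not valid
(32,35,73): 32+35 ≤ 73 → not valid
(7,32,40): 7+32 ≤ 40 → not valid
3 of the 7 triples form a triangle.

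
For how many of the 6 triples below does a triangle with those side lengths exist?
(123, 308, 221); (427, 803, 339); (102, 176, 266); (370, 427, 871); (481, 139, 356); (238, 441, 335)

4

(123,221,308): 123+221 > 308 → valid
(339,427,803): 339+427 ≤ 803 → not valid
(102,176,266): 102+176 > 266 → valid
(370,427,871): 370+427 ≤ 871 → not valid
(139,356,481): 139+356 > 481 → valid
(238,335,441): 238+335 > 441 → valid
4 of the 6 triples form a triangle.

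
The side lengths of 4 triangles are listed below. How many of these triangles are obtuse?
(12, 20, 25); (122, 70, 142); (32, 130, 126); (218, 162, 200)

2

(12,20,25): 12²+20² = 544 < 625 = 25² → obtuse
(122,70,142): 70²+122² = 19784 < 20164 = 142² → obtuse
(32,130,126): 32²+126² = 16900 = 130² → right
(218,162,200): 162²+200² = 66244 > 47524 = 218² → acute
2 of the 4 are obtuse.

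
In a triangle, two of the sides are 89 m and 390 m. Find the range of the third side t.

By the triangle inequality, t must be less than 89 + 390 = 479 and greater than |89 − 390| = 301.

301 < t < 479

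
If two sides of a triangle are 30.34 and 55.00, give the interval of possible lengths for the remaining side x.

24.66 < x < 85.34

By the triangle inequality, x must be less than 30.34 + 55.00 = 85.34 and greater than |30.34 − 55.00| = 24.66.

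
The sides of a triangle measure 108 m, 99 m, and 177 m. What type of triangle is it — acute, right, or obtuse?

Compare the square of the longest side to the sum of squares of the other two: 99² + 108² = 21465 < 31329 = 177².

obtuse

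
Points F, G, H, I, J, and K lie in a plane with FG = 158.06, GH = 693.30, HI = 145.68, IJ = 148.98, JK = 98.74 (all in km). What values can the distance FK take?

141.84 ≤ FK ≤ 1244.76 km

The maximum is all hops collinear in one direction: 158.06 + 693.30 + 145.68 + 148.98 + 98.74 = 1244.76.
The longest hop is 693.30; the others sum to 551.46. Folding the others back against it leaves at least 693.30 − 551.46 = 141.84.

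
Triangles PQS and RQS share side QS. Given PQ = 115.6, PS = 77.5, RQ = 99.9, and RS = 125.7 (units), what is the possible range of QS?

38.1 < QS < 193.1

From triangle PQS: |115.6 − 77.5| < QS < 115.6 + 77.5, i.e. 38.1 < QS < 193.1.
From triangle RQS: 25.8 < QS < 225.6.
Both must hold, so QS lies in the intersection.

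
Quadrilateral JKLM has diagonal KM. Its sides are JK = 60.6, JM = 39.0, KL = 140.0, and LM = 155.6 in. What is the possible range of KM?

21.6 < KM < 99.6

From triangle JKM: |60.6 − 39.0| < KM < 60.6 + 39.0, i.e. 21.6 < KM < 99.6.
From triangle LKM: 15.6 < KM < 295.6.
Both must hold, so KM lies in the intersection.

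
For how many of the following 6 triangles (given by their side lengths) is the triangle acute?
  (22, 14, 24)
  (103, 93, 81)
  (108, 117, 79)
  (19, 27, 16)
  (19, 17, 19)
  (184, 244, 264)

(22,14,24): 14²+22² = 680 > 576 = 24² → acute
(103,93,81): 81²+93² = 15210 > 10609 = 103² → acute
(108,117,79): 79²+108² = 17905 > 13689 = 117² → acute
(19,27,16): 16²+19² = 617 < 729 = 27² → obtuse
(19,17,19): 17²+19² = 650 > 361 = 19² → acute
(184,244,264): 184²+244² = 93392 > 69696 = 264² → acute
5 of the 6 are acute.

5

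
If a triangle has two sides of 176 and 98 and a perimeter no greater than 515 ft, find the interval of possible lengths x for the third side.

Triangle inequality alone gives 78 < x < 274.
The perimeter condition gives x ≤ 515 − 176 − 98 = 241.
Intersecting the two: 78 < x ≤ 241.

78 < x ≤ 241 ft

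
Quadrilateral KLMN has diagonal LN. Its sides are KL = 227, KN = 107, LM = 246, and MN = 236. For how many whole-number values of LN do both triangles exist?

213

From triangle KLN: 120 < LN < 334.
From triangle MLN: 10 < LN < 482.
Intersection: 120 < LN < 334, so integers 121 through 333: 213 values.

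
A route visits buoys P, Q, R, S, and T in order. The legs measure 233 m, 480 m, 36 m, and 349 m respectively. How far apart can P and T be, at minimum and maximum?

0 ≤ PT ≤ 1098 m

The maximum is all hops collinear in one direction: 233 + 480 + 36 + 349 = 1098.
The longest hop is 480; the others sum to 618. Since 480 ≤ 618, the path can fold back on itself completely, so the minimum distance is 0.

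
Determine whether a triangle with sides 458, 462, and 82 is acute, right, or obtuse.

acute

Compare the square of the longest side to the sum of squares of the other two: 82² + 458² = 216488 > 213444 = 462².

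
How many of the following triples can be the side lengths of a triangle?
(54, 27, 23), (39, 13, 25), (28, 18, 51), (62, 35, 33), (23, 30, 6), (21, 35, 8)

(23,27,54): 23+27 ≤ 54 → not valid
(13,25,39): 13+25 ≤ 39 → not valid
(18,28,51): 18+28 ≤ 51 → not valid
(33,35,62): 33+35 > 62 → valid
(6,23,30): 6+23 ≤ 30 → not valid
(8,21,35): 8+21 ≤ 35 → not valid
1 of the 6 triples forms a triangle.

1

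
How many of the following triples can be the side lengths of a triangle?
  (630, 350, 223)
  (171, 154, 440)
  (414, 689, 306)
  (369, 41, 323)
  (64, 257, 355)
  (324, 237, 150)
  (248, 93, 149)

2

(223,350,630): 223+350 ≤ 630 → not valid
(154,171,440): 154+171 ≤ 440 → not valid
(306,414,689): 306+414 > 689 → valid
(41,323,369): 41+323 ≤ 369 → not valid
(64,257,355): 64+257 ≤ 355 → not valid
(150,237,324): 150+237 > 324 → valid
(93,149,248): 93+149 ≤ 248 → not valid
2 of the 7 triples form a triangle.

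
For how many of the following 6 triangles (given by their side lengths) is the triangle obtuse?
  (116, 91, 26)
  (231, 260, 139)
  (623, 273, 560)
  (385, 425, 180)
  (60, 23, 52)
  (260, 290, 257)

2

(116,91,26): 26²+91² = 8957 < 13456 = 116² → obtuse
(231,260,139): 139²+231² = 72682 > 67600 = 260² → acute
(623,273,560): 273²+560² = 388129 = 623² → right
(385,425,180): 180²+385² = 180625 = 425² → right
(60,23,52): 23²+52² = 3233 < 3600 = 60² → obtuse
(260,290,257): 257²+260² = 133649 > 84100 = 290² → acute
2 of the 6 are obtuse.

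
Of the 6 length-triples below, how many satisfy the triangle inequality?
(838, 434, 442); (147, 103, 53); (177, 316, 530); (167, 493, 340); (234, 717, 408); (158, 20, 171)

(434,442,838): 434+442 > 838 → valid
(53,103,147): 53+103 > 147 → valid
(177,316,530): 177+316 ≤ 530 → not valid
(167,340,493): 167+340 > 493 → valid
(234,408,717): 234+408 ≤ 717 → not valid
(20,158,171): 20+158 > 171 → valid
4 of the 6 triples form a triangle.

4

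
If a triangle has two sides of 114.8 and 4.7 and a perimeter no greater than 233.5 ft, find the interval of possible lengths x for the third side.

Triangle inequality alone gives 110.1 < x < 119.5.
The perimeter condition gives x ≤ 233.5 − 114.8 − 4.7 = 114.0.
Intersecting the two: 110.1 < x ≤ 114.0.

110.1 < x ≤ 114.0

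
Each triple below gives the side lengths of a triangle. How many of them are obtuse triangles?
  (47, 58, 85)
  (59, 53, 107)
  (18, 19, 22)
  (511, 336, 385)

2

(47,58,85): 47²+58² = 5573 < 7225 = 85² → obtuse
(59,53,107): 53²+59² = 6290 < 11449 = 107² → obtuse
(18,19,22): 18²+19² = 685 > 484 = 22² → acute
(511,336,385): 336²+385² = 261121 = 511² → right
2 of the 4 are obtuse.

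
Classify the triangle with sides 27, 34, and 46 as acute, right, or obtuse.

obtuse

Compare the square of the longest side to the sum of squares of the other two: 27² + 34² = 1885 < 2116 = 46².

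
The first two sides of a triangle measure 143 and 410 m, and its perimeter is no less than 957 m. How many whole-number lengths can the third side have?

Triangle inequality: 267 < x < 553. Perimeter ≥ 957 gives x ≥ 957 − 143 − 410 = 404.
So 404 ≤ x < 553; integers 404 through 552: 149 values.

149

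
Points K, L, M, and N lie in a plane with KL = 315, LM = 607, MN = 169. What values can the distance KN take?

The maximum is all hops collinear in one direction: 315 + 607 + 169 = 1091.
The longest hop is 607; the others sum to 484. Folding the others back against it leaves at least 607 − 484 = 123.

123 ≤ KN ≤ 1091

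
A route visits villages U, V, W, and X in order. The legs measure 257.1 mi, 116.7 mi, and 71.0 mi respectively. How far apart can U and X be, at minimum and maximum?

69.4 ≤ UX ≤ 444.8 mi

The maximum is all hops collinear in one direction: 257.1 + 116.7 + 71.0 = 444.8.
The longest hop is 257.1; the others sum to 187.7. Folding the others back against it leaves at least 257.1 − 187.7 = 69.4.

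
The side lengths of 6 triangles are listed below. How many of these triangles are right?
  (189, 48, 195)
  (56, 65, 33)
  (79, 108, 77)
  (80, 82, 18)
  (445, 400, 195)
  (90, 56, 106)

5

(189,48,195): 48²+189² = 38025 = 195² → right
(56,65,33): 33²+56² = 4225 = 65² → right
(79,108,77): 77²+79² = 12170 > 11664 = 108² → acute
(80,82,18): 18²+80² = 6724 = 82² → right
(445,400,195): 195²+400² = 198025 = 445² → right
(90,56,106): 56²+90² = 11236 = 106² → right
5 of the 6 are right.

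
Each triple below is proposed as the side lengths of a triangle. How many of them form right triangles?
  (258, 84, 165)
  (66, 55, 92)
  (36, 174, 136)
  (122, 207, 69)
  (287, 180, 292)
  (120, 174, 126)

(258,84,165): 84+165 ≤ 258, not a triangle
(66,55,92): 55²+66² = 7381 < 8464 = 92² → obtuse
(36,174,136): 36+136 ≤ 174, not a triangle
(122,207,69): 69+122 ≤ 207, not a triangle
(287,180,292): 180²+287² = 114769 > 85264 = 292² → acute
(120,174,126): 120²+126² = 30276 = 174² → right
1 of the 6 is right.

1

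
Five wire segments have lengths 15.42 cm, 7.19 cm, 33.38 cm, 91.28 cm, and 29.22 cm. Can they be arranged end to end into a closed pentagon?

No

For a pentagon, each side must be shorter than the sum of the others.
Here the longest side is 91.28, but the remaining 4 sides sum to only 85.21.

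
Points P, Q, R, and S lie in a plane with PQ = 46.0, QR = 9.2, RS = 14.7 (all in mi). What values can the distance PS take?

The maximum is all hops collinear in one direction: 46.0 + 9.2 + 14.7 = 69.9.
The longest hop is 46.0; the others sum to 23.9. Folding the others back against it leaves at least 46.0 − 23.9 = 22.1.

22.1 ≤ PS ≤ 69.9 mi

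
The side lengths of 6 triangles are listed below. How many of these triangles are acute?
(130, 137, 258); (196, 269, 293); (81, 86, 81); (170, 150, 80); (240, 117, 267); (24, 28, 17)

3

(130,137,258): 130²+137² = 35669 < 66564 = 258² → obtuse
(196,269,293): 196²+269² = 110777 > 85849 = 293² → acute
(81,86,81): 81²+81² = 13122 > 7396 = 86² → acute
(170,150,80): 80²+150² = 28900 = 170² → right
(240,117,267): 117²+240² = 71289 = 267² → right
(24,28,17): 17²+24² = 865 > 784 = 28² → acute
3 of the 6 are acute.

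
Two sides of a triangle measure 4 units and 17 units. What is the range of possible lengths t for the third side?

13 < t < 21 (units)

By the triangle inequality, t must be less than 4 + 17 = 21 and greater than |4 − 17| = 13.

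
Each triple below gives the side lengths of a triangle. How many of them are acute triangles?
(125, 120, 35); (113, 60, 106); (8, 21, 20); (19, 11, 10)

(125,120,35): 35²+120² = 15625 = 125² → right
(113,60,106): 60²+106² = 14836 > 12769 = 113² → acute
(8,21,20): 8²+20² = 464 > 441 = 21² → acute
(19,11,10): 10²+11² = 221 < 361 = 19² → obtuse
2 of the 4 are acute.

2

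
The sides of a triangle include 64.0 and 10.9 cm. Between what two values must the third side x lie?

By the triangle inequality, x must be less than 64.0 + 10.9 = 74.9 and greater than |64.0 − 10.9| = 53.1.

53.1 < x < 74.9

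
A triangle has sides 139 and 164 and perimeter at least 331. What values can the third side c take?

28 ≤ c < 303

Triangle inequality alone gives 25 < c < 303.
The perimeter condition gives c ≥ 331 − 139 − 164 = 28.
Intersecting the two: 28 ≤ c < 303.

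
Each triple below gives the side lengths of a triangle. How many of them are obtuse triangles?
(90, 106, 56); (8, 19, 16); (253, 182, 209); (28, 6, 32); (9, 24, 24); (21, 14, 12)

(90,106,56): 56²+90² = 11236 = 106² → right
(8,19,16): 8²+16² = 320 < 361 = 19² → obtuse
(253,182,209): 182²+209² = 76805 > 64009 = 253² → acute
(28,6,32): 6²+28² = 820 < 1024 = 32² → obtuse
(9,24,24): 9²+24² = 657 > 576 = 24² → acute
(21,14,12): 12²+14² = 340 < 441 = 21² → obtuse
3 of the 6 are obtuse.

3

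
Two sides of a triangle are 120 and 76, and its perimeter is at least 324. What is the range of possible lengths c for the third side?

Triangle inequality alone gives 44 < c < 196.
The perimeter condition gives c ≥ 324 − 120 − 76 = 128.
Intersecting the two: 128 ≤ c < 196.

128 ≤ c < 196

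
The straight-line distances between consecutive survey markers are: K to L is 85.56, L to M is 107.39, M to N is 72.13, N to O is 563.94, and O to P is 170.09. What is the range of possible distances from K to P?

The maximum is all hops collinear in one direction: 85.56 + 107.39 + 72.13 + 563.94 + 170.09 = 999.11.
The longest hop is 563.94; the others sum to 435.17. Folding the others back against it leaves at least 563.94 − 435.17 = 128.77.

128.77 ≤ KP ≤ 999.11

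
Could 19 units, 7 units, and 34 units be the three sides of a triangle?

No

The longest side is 34, but the other two sum to only 26.
26 < 34, so the triangle inequality fails.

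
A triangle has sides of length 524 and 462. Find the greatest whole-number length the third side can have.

The third side must be strictly less than 524 + 462 = 986.
The largest integer below 986 is 985.

985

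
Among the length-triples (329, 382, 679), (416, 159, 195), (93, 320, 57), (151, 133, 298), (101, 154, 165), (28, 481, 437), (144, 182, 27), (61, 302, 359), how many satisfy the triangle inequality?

(329,382,679): 329+382 > 679 → valid
(159,195,416): 159+195 ≤ 416 → not valid
(57,93,320): 57+93 ≤ 320 → not valid
(133,151,298): 133+151 ≤ 298 → not valid
(101,154,165): 101+154 > 165 → valid
(28,437,481): 28+437 ≤ 481 → not valid
(27,144,182): 27+144 ≤ 182 → not valid
(61,302,359): 61+302 > 359 → valid
3 of the 8 triples form a triangle.

3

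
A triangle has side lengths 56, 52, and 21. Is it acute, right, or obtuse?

acute

Compare the square of the longest side to the sum of squares of the other two: 21² + 52² = 3145 > 3136 = 56².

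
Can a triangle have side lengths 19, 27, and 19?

The longest side is 27, and the other two sum to 38.
Since 38 > 27, the triangle inequality holds.

Yes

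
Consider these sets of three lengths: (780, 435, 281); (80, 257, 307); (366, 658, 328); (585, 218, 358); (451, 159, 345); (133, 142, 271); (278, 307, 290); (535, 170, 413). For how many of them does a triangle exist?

(281,435,780): 281+435 ≤ 780 → not valid
(80,257,307): 80+257 > 307 → valid
(328,366,658): 328+366 > 658 → valid
(218,358,585): 218+358 ≤ 585 → not valid
(159,345,451): 159+345 > 451 → valid
(133,142,271): 133+142 > 271 → valid
(278,290,307): 278+290 > 307 → valid
(170,413,535): 170+413 > 535 → valid
6 of the 8 triples form a triangle.

6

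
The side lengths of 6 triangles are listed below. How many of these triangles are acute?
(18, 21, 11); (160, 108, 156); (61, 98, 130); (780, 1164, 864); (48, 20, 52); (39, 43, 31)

(18,21,11): 11²+18² = 445 > 441 = 21² → acute
(160,108,156): 108²+156² = 36000 > 25600 = 160² → acute
(61,98,130): 61²+98² = 13325 < 16900 = 130² → obtuse
(780,1164,864): 780²+864² = 1354896 = 1164² → right
(48,20,52): 20²+48² = 2704 = 52² → right
(39,43,31): 31²+39² = 2482 > 1849 = 43² → acute
3 of the 6 are acute.

3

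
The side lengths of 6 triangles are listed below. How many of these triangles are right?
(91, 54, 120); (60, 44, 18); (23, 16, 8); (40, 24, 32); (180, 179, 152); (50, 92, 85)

1

(91,54,120): 54²+91² = 11197 < 14400 = 120² → obtuse
(60,44,18): 18²+44² = 2260 < 3600 = 60² → obtuse
(23,16,8): 8²+16² = 320 < 529 = 23² → obtuse
(40,24,32): 24²+32² = 1600 = 40² → right
(180,179,152): 152²+179² = 55145 > 32400 = 180² → acute
(50,92,85): 50²+85² = 9725 > 8464 = 92² → acute
1 of the 6 is right.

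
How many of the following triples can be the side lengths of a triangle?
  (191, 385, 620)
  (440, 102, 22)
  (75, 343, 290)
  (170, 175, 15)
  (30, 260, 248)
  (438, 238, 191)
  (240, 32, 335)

3

(191,385,620): 191+385 ≤ 620 → not valid
(22,102,440): 22+102 ≤ 440 → not valid
(75,290,343): 75+290 > 343 → valid
(15,170,175): 15+170 > 175 → valid
(30,248,260): 30+248 > 260 → valid
(191,238,438): 191+238 ≤ 438 → not valid
(32,240,335): 32+240 ≤ 335 → not valid
3 of the 7 triples form a triangle.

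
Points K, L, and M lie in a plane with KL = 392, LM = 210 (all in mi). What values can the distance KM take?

By the triangle inequality, |392 − 210| ≤ KM ≤ 392 + 210.

182 ≤ KM ≤ 602 mi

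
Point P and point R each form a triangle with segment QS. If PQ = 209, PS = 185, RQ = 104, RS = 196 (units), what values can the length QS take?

From triangle PQS: |209 − 185| < QS < 209 + 185, i.e. 24 < QS < 394.
From triangle RQS: 92 < QS < 300.
Both must hold, so QS lies in the intersection.

92 < QS < 300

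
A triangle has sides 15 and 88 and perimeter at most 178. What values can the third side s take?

Triangle inequality alone gives 73 < s < 103.
The perimeter condition gives s ≤ 178 − 15 − 88 = 75.
Intersecting the two: 73 < s ≤ 75.

73 < s ≤ 75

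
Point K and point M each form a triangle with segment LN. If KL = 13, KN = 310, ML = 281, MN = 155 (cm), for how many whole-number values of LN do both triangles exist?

25

From triangle KLN: 297 < LN < 323.
From triangle MLN: 126 < LN < 436.
Intersection: 297 < LN < 323, so integers 298 through 322: 25 values.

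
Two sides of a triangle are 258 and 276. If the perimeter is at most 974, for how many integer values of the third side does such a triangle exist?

422

Triangle inequality: 18 < x < 534. Perimeter ≤ 974 gives x ≤ 974 − 258 − 276 = 440.
So 18 < x ≤ 440; integers 19 through 440: 422 values.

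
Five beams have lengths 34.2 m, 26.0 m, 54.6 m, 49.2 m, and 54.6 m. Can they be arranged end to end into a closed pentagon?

A pentagon exists iff every side is shorter than the sum of the others — equivalently, the longest side is less than the sum of the rest.
Longest side 54.6 < 164.0 (sum of the remaining 4), so yes.

Yes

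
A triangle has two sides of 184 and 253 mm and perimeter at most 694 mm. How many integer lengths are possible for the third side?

188

Triangle inequality: 69 < x < 437. Perimeter ≤ 694 gives x ≤ 694 − 184 − 253 = 257.
So 69 < x ≤ 257; integers 70 through 257: 188 values.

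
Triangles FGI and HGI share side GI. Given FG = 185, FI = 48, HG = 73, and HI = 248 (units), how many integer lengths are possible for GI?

57

From triangle FGI: 137 < GI < 233.
From triangle HGI: 175 < GI < 321.
Intersection: 175 < GI < 233, so integers 176 through 232: 57 values.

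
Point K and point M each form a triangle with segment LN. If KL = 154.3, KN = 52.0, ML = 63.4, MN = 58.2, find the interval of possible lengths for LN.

From triangle KLN: |154.3 − 52.0| < LN < 154.3 + 52.0, i.e. 102.3 < LN < 206.3.
From triangle MLN: 5.2 < LN < 121.6.
Both must hold, so LN lies in the intersection.

102.3 < LN < 121.6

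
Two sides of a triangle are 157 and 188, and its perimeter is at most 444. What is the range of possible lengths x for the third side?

31 < x ≤ 99

Triangle inequality alone gives 31 < x < 345.
The perimeter condition gives x ≤ 444 − 157 − 188 = 99.
Intersecting the two: 31 < x ≤ 99.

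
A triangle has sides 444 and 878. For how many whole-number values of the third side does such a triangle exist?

The third side lies in the open interval (434, 1322).
Integers from 435 to 1321 inclusive: 1321 − 435 + 1 = 887.

887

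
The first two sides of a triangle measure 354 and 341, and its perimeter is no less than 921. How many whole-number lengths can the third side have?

469

Triangle inequality: 13 < x < 695. Perimeter ≥ 921 gives x ≥ 921 − 354 − 341 = 226.
So 226 ≤ x < 695; integers 226 through 694: 469 values.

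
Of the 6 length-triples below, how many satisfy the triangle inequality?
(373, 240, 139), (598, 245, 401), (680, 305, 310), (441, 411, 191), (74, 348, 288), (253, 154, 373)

(139,240,373): 139+240 > 373 → valid
(245,401,598): 245+401 > 598 → valid
(305,310,680): 305+310 ≤ 680 → not valid
(191,411,441): 191+411 > 441 → valid
(74,288,348): 74+288 > 348 → valid
(154,253,373): 154+253 > 373 → valid
5 of the 6 triples form a triangle.

5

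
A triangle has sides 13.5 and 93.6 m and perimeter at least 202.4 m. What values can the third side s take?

Triangle inequality alone gives 80.1 < s < 107.1.
The perimeter condition gives s ≥ 202.4 − 13.5 − 93.6 = 95.3.
Intersecting the two: 95.3 ≤ s < 107.1.

95.3 ≤ s < 107.1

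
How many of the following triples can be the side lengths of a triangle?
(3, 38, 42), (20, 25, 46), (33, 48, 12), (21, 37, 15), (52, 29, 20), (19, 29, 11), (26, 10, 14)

(3,38,42): 3+38 ≤ 42 → not valid
(20,25,46): 20+25 ≤ 46 → not valid
(12,33,48): 12+33 ≤ 48 → not valid
(15,21,37): 15+21 ≤ 37 → not valid
(20,29,52): 20+29 ≤ 52 → not valid
(11,19,29): 11+19 > 29 → valid
(10,14,26): 10+14 ≤ 26 → not valid
1 of the 7 triples forms a triangle.

1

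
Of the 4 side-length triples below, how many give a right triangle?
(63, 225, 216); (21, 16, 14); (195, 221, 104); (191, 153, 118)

(63,225,216): 63²+216² = 50625 = 225² → right
(21,16,14): 14²+16² = 452 > 441 = 21² → acute
(195,221,104): 104²+195² = 48841 = 221² → right
(191,153,118): 118²+153² = 37333 > 36481 = 191² → acute
2 of the 4 are right.

2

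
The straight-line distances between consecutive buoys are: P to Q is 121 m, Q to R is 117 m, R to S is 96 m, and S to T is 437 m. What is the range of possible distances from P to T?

The maximum is all hops collinear in one direction: 121 + 117 + 96 + 437 = 771.
The longest hop is 437; the others sum to 334. Folding the others back against it leaves at least 437 − 334 = 103.

103 ≤ PT ≤ 771 m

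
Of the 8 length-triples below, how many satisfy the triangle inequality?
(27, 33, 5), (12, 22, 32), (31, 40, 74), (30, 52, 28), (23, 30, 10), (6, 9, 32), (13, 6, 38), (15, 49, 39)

(5,27,33): 5+27 ≤ 33 → not valid
(12,22,32): 12+22 > 32 → valid
(31,40,74): 31+40 ≤ 74 → not valid
(28,30,52): 28+30 > 52 → valid
(10,23,30): 10+23 > 30 → valid
(6,9,32): 6+9 ≤ 32 → not valid
(6,13,38): 6+13 ≤ 38 → not valid
(15,39,49): 15+39 > 49 → valid
4 of the 8 triples form a triangle.

4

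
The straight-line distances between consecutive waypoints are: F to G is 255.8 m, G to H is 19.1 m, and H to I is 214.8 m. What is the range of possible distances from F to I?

The maximum is all hops collinear in one direction: 255.8 + 19.1 + 214.8 = 489.7.
The longest hop is 255.8; the others sum to 233.9. Folding the others back against it leaves at least 255.8 − 233.9 = 21.9.

21.9 ≤ FI ≤ 489.7 m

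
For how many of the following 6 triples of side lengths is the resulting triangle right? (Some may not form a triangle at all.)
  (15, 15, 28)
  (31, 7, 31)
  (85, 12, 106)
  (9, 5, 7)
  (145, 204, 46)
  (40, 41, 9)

1

(15,15,28): 15²+15² = 450 < 784 = 28² → obtuse
(31,7,31): 7²+31² = 1010 > 961 = 31² → acute
(85,12,106): 12+85 ≤ 106, not a triangle
(9,5,7): 5²+7² = 74 < 81 = 9² → obtuse
(145,204,46): 46+145 ≤ 204, not a triangle
(40,41,9): 9²+40² = 1681 = 41² → right
1 of the 6 is right.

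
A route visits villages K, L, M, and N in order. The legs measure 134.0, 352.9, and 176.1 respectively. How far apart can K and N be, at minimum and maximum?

42.8 ≤ KN ≤ 663.0

The maximum is all hops collinear in one direction: 134.0 + 352.9 + 176.1 = 663.0.
The longest hop is 352.9; the others sum to 310.1. Folding the others back against it leaves at least 352.9 − 310.1 = 42.8.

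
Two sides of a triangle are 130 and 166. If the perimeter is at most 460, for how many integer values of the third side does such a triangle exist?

128

Triangle inequality: 36 < x < 296. Perimeter ≤ 460 gives x ≤ 460 − 130 − 166 = 164.
So 36 < x ≤ 164; integers 37 through 164: 128 values.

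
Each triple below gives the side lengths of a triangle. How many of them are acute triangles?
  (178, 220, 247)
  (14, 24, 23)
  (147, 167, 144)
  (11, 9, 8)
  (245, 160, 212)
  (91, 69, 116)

(178,220,247): 178²+220² = 80084 > 61009 = 247² → acute
(14,24,23): 14²+23² = 725 > 576 = 24² → acute
(147,167,144): 144²+147² = 42345 > 27889 = 167² → acute
(11,9,8): 8²+9² = 145 > 121 = 11² → acute
(245,160,212): 160²+212² = 70544 > 60025 = 245² → acute
(91,69,116): 69²+91² = 13042 < 13456 = 116² → obtuse
5 of the 6 are acute.

5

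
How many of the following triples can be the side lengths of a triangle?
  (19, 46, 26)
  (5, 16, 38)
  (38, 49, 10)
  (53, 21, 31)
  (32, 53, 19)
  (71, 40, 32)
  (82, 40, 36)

1

(19,26,46): 19+26 ≤ 46 → not valid
(5,16,38): 5+16 ≤ 38 → not valid
(10,38,49): 10+38 ≤ 49 → not valid
(21,31,53): 21+31 ≤ 53 → not valid
(19,32,53): 19+32 ≤ 53 → not valid
(32,40,71): 32+40 > 71 → valid
(36,40,82): 36+40 ≤ 82 → not valid
1 of the 7 triples forms a triangle.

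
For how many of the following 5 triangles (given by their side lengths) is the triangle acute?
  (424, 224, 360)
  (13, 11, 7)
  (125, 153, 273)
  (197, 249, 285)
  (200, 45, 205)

2

(424,224,360): 224²+360² = 179776 = 424² → right
(13,11,7): 7²+11² = 170 > 169 = 13² → acute
(125,153,273): 125²+153² = 39034 < 74529 = 273² → obtuse
(197,249,285): 197²+249² = 100810 > 81225 = 285² → acute
(200,45,205): 45²+200² = 42025 = 205² → right
2 of the 5 are acute.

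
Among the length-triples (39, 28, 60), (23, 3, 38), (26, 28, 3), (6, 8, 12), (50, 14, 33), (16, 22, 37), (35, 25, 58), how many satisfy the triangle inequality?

5

(28,39,60): 28+39 > 60 → valid
(3,23,38): 3+23 ≤ 38 → not valid
(3,26,28): 3+26 > 28 → valid
(6,8,12): 6+8 > 12 → valid
(14,33,50): 14+33 ≤ 50 → not valid
(16,22,37): 16+22 > 37 → valid
(25,35,58): 25+35 > 58 → valid
5 of the 7 triples form a triangle.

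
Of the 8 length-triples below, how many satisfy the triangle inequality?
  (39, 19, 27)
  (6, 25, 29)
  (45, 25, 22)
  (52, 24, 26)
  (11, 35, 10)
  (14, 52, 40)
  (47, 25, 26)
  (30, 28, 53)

(19,27,39): 19+27 > 39 → valid
(6,25,29): 6+25 > 29 → valid
(22,25,45): 22+25 > 45 → valid
(24,26,52): 24+26 ≤ 52 → not valid
(10,11,35): 10+11 ≤ 35 → not valid
(14,40,52): 14+40 > 52 → valid
(25,26,47): 25+26 > 47 → valid
(28,30,53): 28+30 > 53 → valid
6 of the 8 triples form a triangle.

6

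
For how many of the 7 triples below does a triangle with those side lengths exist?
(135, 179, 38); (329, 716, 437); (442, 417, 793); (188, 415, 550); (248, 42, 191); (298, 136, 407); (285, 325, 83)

5

(38,135,179): 38+135 ≤ 179 → not valid
(329,437,716): 329+437 > 716 → valid
(417,442,793): 417+442 > 793 → valid
(188,415,550): 188+415 > 550 → valid
(42,191,248): 42+191 ≤ 248 → not valid
(136,298,407): 136+298 > 407 → valid
(83,285,325): 83+285 > 325 → valid
5 of the 7 triples form a triangle.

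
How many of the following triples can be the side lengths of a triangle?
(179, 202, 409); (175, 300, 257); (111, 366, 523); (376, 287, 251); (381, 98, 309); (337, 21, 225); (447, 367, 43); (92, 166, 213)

4

(179,202,409): 179+202 ≤ 409 → not valid
(175,257,300): 175+257 > 300 → valid
(111,366,523): 111+366 ≤ 523 → not valid
(251,287,376): 251+287 > 376 → valid
(98,309,381): 98+309 > 381 → valid
(21,225,337): 21+225 ≤ 337 → not valid
(43,367,447): 43+367 ≤ 447 → not valid
(92,166,213): 92+166 > 213 → valid
4 of the 8 triples form a triangle.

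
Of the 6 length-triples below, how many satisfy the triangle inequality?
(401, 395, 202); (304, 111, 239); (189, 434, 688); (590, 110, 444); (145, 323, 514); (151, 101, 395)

(202,395,401): 202+395 > 401 → valid
(111,239,304): 111+239 > 304 → valid
(189,434,688): 189+434 ≤ 688 → not valid
(110,444,590): 110+444 ≤ 590 → not valid
(145,323,514): 145+323 ≤ 514 → not valid
(101,151,395): 101+151 ≤ 395 → not valid
2 of the 6 triples form a triangle.

2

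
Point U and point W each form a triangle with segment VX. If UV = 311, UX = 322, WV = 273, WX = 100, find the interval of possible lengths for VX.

173 < VX < 373

From triangle UVX: |311 − 322| < VX < 311 + 322, i.e. 11 < VX < 633.
From triangle WVX: 173 < VX < 373.
Both must hold, so VX lies in the intersection.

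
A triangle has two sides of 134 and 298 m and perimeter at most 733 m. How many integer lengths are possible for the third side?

137

Triangle inequality: 164 < x < 432. Perimeter ≤ 733 gives x ≤ 733 − 134 − 298 = 301.
So 164 < x ≤ 301; integers 165 through 301: 137 values.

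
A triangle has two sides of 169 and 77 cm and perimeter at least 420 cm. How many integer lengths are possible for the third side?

Triangle inequality: 92 < x < 246. Perimeter ≥ 420 gives x ≥ 420 − 169 − 77 = 174.
So 174 ≤ x < 246; integers 174 through 245: 72 values.

72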